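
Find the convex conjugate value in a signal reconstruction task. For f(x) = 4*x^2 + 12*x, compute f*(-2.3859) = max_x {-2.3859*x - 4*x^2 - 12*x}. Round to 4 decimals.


f*(y) = sup_x {y*x - a*x^2 - b*x} = sup_x {(y-b)*x - a*x^2}
FOC: (y - b) - 2a*x = 0 => x* = (y - b)/(2a)
x* = (-2.3859 - 12)/(2*4) = -1.7982
f*(-2.3859) = (y-b)^2/(4a) = (-2.3859 - 12)^2/(4*4)
= 206.9541/16 = 12.9346


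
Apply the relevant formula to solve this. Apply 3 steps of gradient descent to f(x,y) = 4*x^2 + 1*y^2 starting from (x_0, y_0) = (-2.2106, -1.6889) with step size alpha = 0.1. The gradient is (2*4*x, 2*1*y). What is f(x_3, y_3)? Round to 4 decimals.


Gradient descent on f(x,y) = 4*x^2 + 1*y^2.
Starting point: (-2.2106, -1.6889), alpha = 0.1
Step 1: grad_x = 2*4*-2.2106 = -17.6848, grad_y = 2*1*-1.6889 = -3.3778
  x_1 = -2.2106 - 0.1*-17.6848 = -0.4421
  y_1 = -1.6889 - 0.1*-3.3778 = -1.3511
Step 2: grad_x = 2*4*-0.4421 = -3.537, grad_y = 2*1*-1.3511 = -2.7022
  x_2 = -0.4421 - 0.1*-3.537 = -0.0884
  y_2 = -1.3511 - 0.1*-2.7022 = -1.0809
Step 3: grad_x = 2*4*-0.0884 = -0.7074, grad_y = 2*1*-1.0809 = -2.1618
  x_3 = -0.0884 - 0.1*-0.7074 = -0.0177
  y_3 = -1.0809 - 0.1*-2.1618 = -0.8647
f(-0.0177, -0.8647) = 4*(-0.0177)^2 + 1*(-0.8647)^2 = 0.749


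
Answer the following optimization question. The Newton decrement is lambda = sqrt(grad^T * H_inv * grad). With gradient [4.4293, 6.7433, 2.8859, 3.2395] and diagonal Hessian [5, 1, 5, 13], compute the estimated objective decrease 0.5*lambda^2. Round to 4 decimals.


Step 1: H is diagonal, so H^(-1) * g = [0.8859, 6.7433, 0.5772, 0.2492].
Step 2: g^T H^(-1) g = sum_i g_i^2 / H_ii
  = (4.4293)^2/5 + (6.7433)^2/1 + (2.8859)^2/5 + (3.2395)^2/13
  = 3.9237 + 45.4721 + 1.6657 + 0.8073 = 51.8688
Step 3: Objective decrease = 0.5 * g^T H^(-1) g = 25.9344


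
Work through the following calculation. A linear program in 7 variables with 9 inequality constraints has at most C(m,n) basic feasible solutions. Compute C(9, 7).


Each vertex corresponds to some choice of n active constraints out of m, so the number of vertices is at most C(m, n) = m! / (n!(m-n)!).
m = 9, n = 7
Numerator: 9 * 8 * 7 * 6 * 5 * 4 * 3
Denominator: 7! = 5040
C(9, 7) = 36


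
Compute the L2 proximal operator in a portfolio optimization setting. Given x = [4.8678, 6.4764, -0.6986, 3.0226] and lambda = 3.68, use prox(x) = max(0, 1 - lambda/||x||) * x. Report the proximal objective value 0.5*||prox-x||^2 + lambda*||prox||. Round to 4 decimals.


Step 1: Compute ||x||.
||x|| = 8.6754
Step 2: Compute scaling factor.
scale = max(0, 1 - 3.68/8.6754) = 0.5758
Step 3: prox(x) = [2.8029, 3.7292, -0.4023, 1.7405]
||prox(x)|| = 4.9954
Step 4: Proximal objective.
0.5*||prox-x||^2 = 6.7712
lambda*||prox|| = 18.3831
Total = 25.1544


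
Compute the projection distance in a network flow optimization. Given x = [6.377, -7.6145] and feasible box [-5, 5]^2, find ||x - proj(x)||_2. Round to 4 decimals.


Project each component onto [-5, 5].
clip(6.377) = 5.0, clip(-7.6145) = -5.0
Projection = [5.0, -5.0]
Squared diffs: [1.8961, 6.8356]
Distance = sqrt(8.7317) = 2.955


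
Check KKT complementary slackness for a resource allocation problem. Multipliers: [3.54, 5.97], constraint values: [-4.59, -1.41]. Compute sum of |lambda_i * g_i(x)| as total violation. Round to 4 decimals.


KKT complementary slackness check:
lambda_1 * g_1 = 3.54 * -4.59 = -16.2486
lambda_2 * g_2 = 5.97 * -1.41 = -8.4177
Total violation = 16.2486 + 8.4177 = 24.6663


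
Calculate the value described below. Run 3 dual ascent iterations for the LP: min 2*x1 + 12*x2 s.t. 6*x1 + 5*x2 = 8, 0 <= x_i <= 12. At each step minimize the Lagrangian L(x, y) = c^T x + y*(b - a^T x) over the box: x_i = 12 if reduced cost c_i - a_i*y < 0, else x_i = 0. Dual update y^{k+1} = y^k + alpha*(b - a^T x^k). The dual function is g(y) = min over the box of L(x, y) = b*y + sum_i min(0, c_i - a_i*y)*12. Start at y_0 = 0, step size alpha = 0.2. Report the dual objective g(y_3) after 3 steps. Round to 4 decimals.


Dual ascent for LP: min 2*x1 + 12*x2, 6*x1 + 5*x2 = 8, 0 <= x_i <= 12
Step 1: y^k = 0.0, reduced costs: (2.0, 12.0)
  x^k = (0.0, 0.0), subgradient = b - a^T x = 8.0
  y^{k+1} = 0.0 + 0.2*8.0 = 1.6
Step 2: y^k = 1.6, reduced costs: (-7.6, 4.0)
  x^k = (12.0, 0.0), subgradient = b - a^T x = -64.0
  y^{k+1} = 1.6 + 0.2*-64.0 = -11.2
Step 3: y^k = -11.2, reduced costs: (69.2, 68.0)
  x^k = (0.0, 0.0), subgradient = b - a^T x = 8.0
  y^{k+1} = -11.2 + 0.2*8.0 = -9.6
Dual objective at y_3 = -9.6: reduced costs (59.6, 60.0), box minimizer x = (0.0, 0.0)
g(y_3) = b*y + (c1 - a1*y)*x1 + (c2 - a2*y)*x2 = 8*(-9.6) + 59.6*0.0 + 60.0*0.0 = -76.8 + 0.0 + 0.0 = -76.8


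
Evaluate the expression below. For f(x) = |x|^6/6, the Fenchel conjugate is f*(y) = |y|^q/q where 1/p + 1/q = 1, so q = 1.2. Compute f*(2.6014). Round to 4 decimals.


The conjugate exponent q satisfies 1/p + 1/q = 1.
p = 6, so q = 6/(6 - 1) = 1.2
|y|^q = 2.6014^1.2 = 3.1496
f*(2.6014) = 3.1496 / 1.2 = 2.6246


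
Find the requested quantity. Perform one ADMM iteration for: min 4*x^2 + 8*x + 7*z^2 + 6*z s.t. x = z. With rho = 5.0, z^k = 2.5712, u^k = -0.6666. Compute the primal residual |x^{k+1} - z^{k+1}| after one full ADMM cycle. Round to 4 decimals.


ADMM iteration with rho = 5.0, z^k = 2.5712, u^k = -0.6666
Step 1: x-update.
Minimize 4*x^2 + 8*x + (5.0/2)*(x - 2.5712 - 0.6666)^2
FOC: (2*4 + 5.0)*x = -8 + 5.0*(2.5712 + 0.6666)
x^{k+1} = 0.6299
Step 2: z-update.
Minimize 7*z^2 + 6*z + (5.0/2)*(0.6299 - z - 0.6666)^2
FOC: (2*7 + 5.0)*z = -6 + 5.0*(0.6299 - 0.6666)
z^{k+1} = -0.3254
Step 3: u-update.
u^{k+1} = -0.6666 + 0.6299 + 0.3254 = 0.2888
Step 4: Primal residual = |0.6299 + 0.3254| = 0.9554


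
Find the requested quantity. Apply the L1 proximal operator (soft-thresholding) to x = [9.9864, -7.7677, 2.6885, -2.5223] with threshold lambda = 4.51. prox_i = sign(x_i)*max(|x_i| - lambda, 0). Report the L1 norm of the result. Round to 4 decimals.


Soft-thresholding with lambda = 4.51:
prox(9.9864) = sign(9.9864)*max(|9.9864| - 4.51, 0) = 5.4764
prox(-7.7677) = sign(-7.7677)*max(|-7.7677| - 4.51, 0) = -3.2577
prox(2.6885) = sign(2.6885)*max(|2.6885| - 4.51, 0) = 0.0
prox(-2.5223) = sign(-2.5223)*max(|-2.5223| - 4.51, 0) = 0.0
prox(x) = [5.4764, -3.2577, 0.0, 0.0]
||prox(x)||_1 = 5.4764 + 3.2577 + 0.0 + 0.0 = 8.7341


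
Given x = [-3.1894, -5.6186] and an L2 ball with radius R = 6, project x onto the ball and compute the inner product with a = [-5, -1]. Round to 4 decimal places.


Step 1: Compute ||x|| (intermediates to 6 decimals).
||x|| = sqrt((-3.1894)^2 + (-5.6186)^2) = 6.460723
Step 2: Project.
Since ||x|| > R, scale = R/||x|| = 6/6.460723 = 0.928689, proj(x) = scale * x
proj(x) = [-2.961961, -5.217932]
Step 3: Dot product.
a^T * proj(x) = -5*(-2.961961) - 1*(-5.217932) = 20.0277


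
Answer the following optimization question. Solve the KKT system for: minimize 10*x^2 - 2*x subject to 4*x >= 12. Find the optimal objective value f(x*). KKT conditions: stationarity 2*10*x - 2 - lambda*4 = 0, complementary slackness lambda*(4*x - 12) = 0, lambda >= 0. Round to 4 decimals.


Step 1: Try lambda = 0 (constraint inactive).
x_unc = 2/(2*10) = 0.1
Check: 4*0.1 = 0.4 < 12 -- violated!
Step 2: Constraint must be active: 4*x = 12
x* = 12/4 = 3.0
lambda = (2*10*3.0 - 2)/4 = 14.5
Step 3: Compute optimal value.
f(x*) = 10*3.0^2 - 2*3.0 = 84.0


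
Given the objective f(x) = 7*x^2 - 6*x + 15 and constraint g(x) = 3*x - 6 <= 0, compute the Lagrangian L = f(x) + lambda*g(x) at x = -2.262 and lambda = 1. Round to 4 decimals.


Step 1: Evaluate f(x).
f(-2.262) = 7*(-2.262)^2 - 6*(-2.262) + 15 = 64.3885
Step 2: Evaluate g(x).
g(-2.262) = 3*-2.262 - 6 = -12.786
Step 3: Compute Lagrangian.
L = 64.3885 + 1*-12.786 = 51.6025


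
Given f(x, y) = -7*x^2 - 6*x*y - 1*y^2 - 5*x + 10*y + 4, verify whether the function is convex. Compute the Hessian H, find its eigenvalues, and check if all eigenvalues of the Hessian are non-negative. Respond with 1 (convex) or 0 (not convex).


The Hessian of f(x,y) = -7*x^2 - 6*x*y - 1*y^2 - 5*x + 10*y + 4 is:
H = [[-14, -6], [-6, -2]]
Trace = -14 - 2 = -16
Determinant = -14*-2 - (-6)^2 = -8
Discriminant = (-16)^2 - 4*-8 = 288.0
Eigenvalues: lambda_1 = -16.4853, lambda_2 = 0.4853
The function is not convex.

0


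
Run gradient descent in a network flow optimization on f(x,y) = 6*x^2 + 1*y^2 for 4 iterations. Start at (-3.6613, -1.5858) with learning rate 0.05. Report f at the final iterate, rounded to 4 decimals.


Gradient descent on f(x,y) = 6*x^2 + 1*y^2.
Starting point: (-3.6613, -1.5858), alpha = 0.05
Step 1: grad_x = 2*6*-3.6613 = -43.9356, grad_y = 2*1*-1.5858 = -3.1716
  x_1 = -3.6613 - 0.05*-43.9356 = -1.4645
  y_1 = -1.5858 - 0.05*-3.1716 = -1.4272
Step 2: grad_x = 2*6*-1.4645 = -17.5742, grad_y = 2*1*-1.4272 = -2.8544
  x_2 = -1.4645 - 0.05*-17.5742 = -0.5858
  y_2 = -1.4272 - 0.05*-2.8544 = -1.2845
Step 3: grad_x = 2*6*-0.5858 = -7.0297, grad_y = 2*1*-1.2845 = -2.569
  x_3 = -0.5858 - 0.05*-7.0297 = -0.2343
  y_3 = -1.2845 - 0.05*-2.569 = -1.156
Step 4: grad_x = 2*6*-0.2343 = -2.8119, grad_y = 2*1*-1.156 = -2.3121
  x_4 = -0.2343 - 0.05*-2.8119 = -0.0937
  y_4 = -1.156 - 0.05*-2.3121 = -1.0404
f(-0.0937, -1.0404) = 6*(-0.0937)^2 + 1*(-1.0404)^2 = 1.1352


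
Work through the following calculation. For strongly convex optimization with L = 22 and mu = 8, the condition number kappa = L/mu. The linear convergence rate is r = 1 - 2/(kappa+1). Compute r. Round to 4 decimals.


Step 1: Compute the condition number.
kappa = L/mu = 22/8 = 2.75
Step 2: Compute the convergence rate.
r = 1 - 2/(kappa + 1) = 1 - 2*mu/(L + mu) = (L - mu)/(L + mu) = 14/30 = 0.4667


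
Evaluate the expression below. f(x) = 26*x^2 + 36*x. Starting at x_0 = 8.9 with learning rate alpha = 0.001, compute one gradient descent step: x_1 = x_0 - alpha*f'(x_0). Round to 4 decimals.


We compute the gradient at x_0 and apply the update.
f'(x) = 52*x + 36
f'(8.9) = 52*8.9 + 36 = 498.8
x_1 = 8.9 - 0.001*498.8 = 8.4012


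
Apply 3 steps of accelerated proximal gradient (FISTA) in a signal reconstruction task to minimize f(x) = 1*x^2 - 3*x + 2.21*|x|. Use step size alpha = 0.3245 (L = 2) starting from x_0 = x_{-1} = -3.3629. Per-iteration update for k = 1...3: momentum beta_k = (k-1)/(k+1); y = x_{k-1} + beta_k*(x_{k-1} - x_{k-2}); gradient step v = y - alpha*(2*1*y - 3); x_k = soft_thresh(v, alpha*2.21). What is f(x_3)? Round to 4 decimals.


FISTA on f(x) = 1*x^2 - 3*x + 2.21*|x|
L = 2, alpha = 0.3245
Iteration 1: beta = 0.0, y = -3.3629 + 0.0*(-3.3629 + 3.3629) = -3.3629
  grad(y) = -9.7258, v = y - alpha*grad = -0.2069
  prox(v) = soft_thresh(-0.2069, 0.7171) = 0.0
Iteration 2: beta = 0.3333, y = 0.0 + 0.3333*(0.0 + 3.3629) = 1.121
  grad(y) = -0.7581, v = y - alpha*grad = 1.367
  prox(v) = soft_thresh(1.367, 0.7171) = 0.6498
Iteration 3: beta = 0.5, y = 0.6498 + 0.5*(0.6498 - 0.0) = 0.9747
  grad(y) = -1.0506, v = y - alpha*grad = 1.3156
  prox(v) = soft_thresh(1.3156, 0.7171) = 0.5985
f(x_3) = 1*0.5985^2 - 3*0.5985 + 2.21*|0.5985| = -0.1146


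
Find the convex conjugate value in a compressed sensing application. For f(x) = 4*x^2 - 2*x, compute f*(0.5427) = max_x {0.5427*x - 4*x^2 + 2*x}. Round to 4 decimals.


f*(y) = sup_x {y*x - a*x^2 - b*x} = sup_x {(y-b)*x - a*x^2}
FOC: (y - b) - 2a*x = 0 => x* = (y - b)/(2a)
x* = (0.5427 + 2)/(2*4) = 0.3178
f*(0.5427) = (y-b)^2/(4a) = (0.5427 + 2)^2/(4*4)
= 6.4653/16 = 0.4041


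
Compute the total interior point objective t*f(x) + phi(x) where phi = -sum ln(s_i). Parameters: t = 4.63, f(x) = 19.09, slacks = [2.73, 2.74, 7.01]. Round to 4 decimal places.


Step 1: Compute log-barrier.
ln values: [1.0043, 1.008, 1.9473]
phi = -(1.0043 + 1.008 + 1.9473) = -3.9596
Step 2: Compute augmented objective.
t*f(x) = 4.63*19.09 = 88.3867
Total = 88.3867 - 3.9596 = 84.4271


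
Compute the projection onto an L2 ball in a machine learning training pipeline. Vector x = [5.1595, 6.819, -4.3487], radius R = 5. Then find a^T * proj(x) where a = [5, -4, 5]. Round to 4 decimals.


Step 1: Compute ||x|| (intermediates to 6 decimals).
||x|| = sqrt(5.1595^2 + 6.819^2 + (-4.3487)^2) = 9.593247
Step 2: Project.
Since ||x|| > R, scale = R/||x|| = 5/9.593247 = 0.5212, proj(x) = scale * x
proj(x) = [2.689131, 3.554063, -2.266542]
Step 3: Dot product.
a^T * proj(x) = 5*2.689131 - 4*3.554063 + 5*(-2.266542) = -12.1033


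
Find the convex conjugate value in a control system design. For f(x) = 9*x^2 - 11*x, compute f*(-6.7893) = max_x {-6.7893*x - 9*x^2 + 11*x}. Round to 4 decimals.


f*(y) = sup_x {y*x - a*x^2 - b*x} = sup_x {(y-b)*x - a*x^2}
FOC: (y - b) - 2a*x = 0 => x* = (y - b)/(2a)
x* = (-6.7893 + 11)/(2*9) = 0.2339
f*(-6.7893) = (y-b)^2/(4a) = (-6.7893 + 11)^2/(4*9)
= 17.73/36 = 0.4925


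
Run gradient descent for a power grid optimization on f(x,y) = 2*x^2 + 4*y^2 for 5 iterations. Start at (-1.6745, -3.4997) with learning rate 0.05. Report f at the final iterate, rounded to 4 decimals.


Gradient descent on f(x,y) = 2*x^2 + 4*y^2.
Starting point: (-1.6745, -3.4997), alpha = 0.05
Step 1: grad_x = 2*2*-1.6745 = -6.698, grad_y = 2*4*-3.4997 = -27.9976
  x_1 = -1.6745 - 0.05*-6.698 = -1.3396
  y_1 = -3.4997 - 0.05*-27.9976 = -2.0998
Step 2: grad_x = 2*2*-1.3396 = -5.3584, grad_y = 2*4*-2.0998 = -16.7986
  x_2 = -1.3396 - 0.05*-5.3584 = -1.0717
  y_2 = -2.0998 - 0.05*-16.7986 = -1.2599
Step 3: grad_x = 2*2*-1.0717 = -4.2867, grad_y = 2*4*-1.2599 = -10.0791
  x_3 = -1.0717 - 0.05*-4.2867 = -0.8573
  y_3 = -1.2599 - 0.05*-10.0791 = -0.7559
Step 4: grad_x = 2*2*-0.8573 = -3.4294, grad_y = 2*4*-0.7559 = -6.0475
  x_4 = -0.8573 - 0.05*-3.4294 = -0.6859
  y_4 = -0.7559 - 0.05*-6.0475 = -0.4536
Step 5: grad_x = 2*2*-0.6859 = -2.7435, grad_y = 2*4*-0.4536 = -3.6285
  x_5 = -0.6859 - 0.05*-2.7435 = -0.5487
  y_5 = -0.4536 - 0.05*-3.6285 = -0.2721
f(-0.5487, -0.2721) = 2*(-0.5487)^2 + 4*(-0.2721)^2 = 0.8984


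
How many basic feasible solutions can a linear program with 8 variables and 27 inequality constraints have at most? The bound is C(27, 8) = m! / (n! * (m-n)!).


Each vertex corresponds to some choice of n active constraints out of m, so the number of vertices is at most C(m, n) = m! / (n!(m-n)!).
m = 27, n = 8
Numerator: 27 * 26 * 25 * 24 * 23 * 22 * 21 * 20
Denominator: 8! = 40320
C(27, 8) = 2220075


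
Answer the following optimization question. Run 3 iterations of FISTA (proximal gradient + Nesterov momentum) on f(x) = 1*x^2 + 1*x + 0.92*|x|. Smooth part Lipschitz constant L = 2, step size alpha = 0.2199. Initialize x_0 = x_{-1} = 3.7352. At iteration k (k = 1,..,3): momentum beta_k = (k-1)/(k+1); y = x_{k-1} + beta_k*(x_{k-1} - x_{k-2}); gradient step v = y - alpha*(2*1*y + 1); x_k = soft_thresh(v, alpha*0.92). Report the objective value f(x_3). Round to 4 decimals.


FISTA on f(x) = 1*x^2 + 1*x + 0.92*|x|
L = 2, alpha = 0.2199
Iteration 1: beta = 0.0, y = 3.7352 + 0.0*(3.7352 - 3.7352) = 3.7352
  grad(y) = 8.4704, v = y - alpha*grad = 1.8726
  prox(v) = soft_thresh(1.8726, 0.2023) = 1.6703
Iteration 2: beta = 0.3333, y = 1.6703 + 0.3333*(1.6703 - 3.7352) = 0.9819
  grad(y) = 2.9639, v = y - alpha*grad = 0.3302
  prox(v) = soft_thresh(0.3302, 0.2023) = 0.1279
Iteration 3: beta = 0.5, y = 0.1279 + 0.5*(0.1279 - 1.6703) = -0.6433
  grad(y) = -0.2866, v = y - alpha*grad = -0.5803
  prox(v) = soft_thresh(-0.5803, 0.2023) = -0.378
f(x_3) = 1*(-0.378)^2 + 1*(-0.378) + 0.92*|-0.378| = 0.1126


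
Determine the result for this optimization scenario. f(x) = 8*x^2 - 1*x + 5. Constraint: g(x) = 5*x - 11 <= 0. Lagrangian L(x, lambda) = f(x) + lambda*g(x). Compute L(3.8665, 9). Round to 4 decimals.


Step 1: Evaluate f(x).
f(3.8665) = 8*3.8665^2 - 1*3.8665 + 5 = 120.7321
Step 2: Evaluate g(x).
g(3.8665) = 5*3.8665 - 11 = 8.3325
Step 3: Compute Lagrangian.
L = 120.7321 + 9*8.3325 = 195.7246


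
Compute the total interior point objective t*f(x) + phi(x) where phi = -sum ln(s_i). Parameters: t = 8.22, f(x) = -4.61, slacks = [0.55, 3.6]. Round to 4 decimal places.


Step 1: Compute log-barrier.
ln values: [-0.5978, 1.2809]
phi = -(-0.5978 + 1.2809) = -0.6831
Step 2: Compute augmented objective.
t*f(x) = 8.22*-4.61 = -37.8942
Total = -37.8942 - 0.6831 = -38.5773


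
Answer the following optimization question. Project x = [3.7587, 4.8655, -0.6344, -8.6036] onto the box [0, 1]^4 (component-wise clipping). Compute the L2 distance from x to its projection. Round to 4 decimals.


Project each component onto [0, 1].
clip(3.7587) = 1.0, clip(4.8655) = 1.0, clip(-0.6344) = 0.0, clip(-8.6036) = 0.0
Projection = [1.0, 1.0, 0.0, 0.0]
Squared diffs: [7.6104, 14.9421, 0.4025, 74.0219]
Distance = sqrt(96.9769) = 9.8477


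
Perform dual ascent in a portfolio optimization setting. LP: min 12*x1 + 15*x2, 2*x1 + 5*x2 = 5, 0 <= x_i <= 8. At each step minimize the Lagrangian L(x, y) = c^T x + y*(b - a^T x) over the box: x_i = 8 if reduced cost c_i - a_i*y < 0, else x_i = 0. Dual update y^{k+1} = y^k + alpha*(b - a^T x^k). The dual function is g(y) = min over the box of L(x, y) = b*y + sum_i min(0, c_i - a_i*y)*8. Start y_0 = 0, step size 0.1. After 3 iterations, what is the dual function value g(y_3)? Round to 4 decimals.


Dual ascent for LP: min 12*x1 + 15*x2, 2*x1 + 5*x2 = 5, 0 <= x_i <= 8
Step 1: y^k = 0.0, reduced costs: (12.0, 15.0)
  x^k = (0.0, 0.0), subgradient = b - a^T x = 5.0
  y^{k+1} = 0.0 + 0.1*5.0 = 0.5
Step 2: y^k = 0.5, reduced costs: (11.0, 12.5)
  x^k = (0.0, 0.0), subgradient = b - a^T x = 5.0
  y^{k+1} = 0.5 + 0.1*5.0 = 1.0
Step 3: y^k = 1.0, reduced costs: (10.0, 10.0)
  x^k = (0.0, 0.0), subgradient = b - a^T x = 5.0
  y^{k+1} = 1.0 + 0.1*5.0 = 1.5
Dual objective at y_3 = 1.5: reduced costs (9.0, 7.5), box minimizer x = (0.0, 0.0)
g(y_3) = b*y + (c1 - a1*y)*x1 + (c2 - a2*y)*x2 = 5*1.5 + 9.0*0.0 + 7.5*0.0 = 7.5 + 0.0 + 0.0 = 7.5


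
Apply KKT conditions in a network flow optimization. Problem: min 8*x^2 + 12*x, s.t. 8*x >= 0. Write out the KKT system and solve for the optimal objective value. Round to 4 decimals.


Step 1: Try lambda = 0 (constraint inactive).
x_unc = -12/(2*8) = -0.75
Check: 8*-0.75 = -6.0 < 0 -- violated!
Step 2: Constraint must be active: 8*x = 0
x* = 0/8 = 0.0
lambda = (2*8*0.0 + 12)/8 = 1.5
Step 3: Compute optimal value.
f(x*) = 8*0.0^2 + 12*0.0 = 0.0


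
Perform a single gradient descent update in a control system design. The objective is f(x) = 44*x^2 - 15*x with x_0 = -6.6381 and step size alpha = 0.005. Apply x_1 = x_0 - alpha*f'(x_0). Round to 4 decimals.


We compute the gradient at x_0 and apply the update.
f'(x) = 88*x - 15
f'(-6.6381) = 88*-6.6381 - 15 = -599.1528
x_1 = -6.6381 - 0.005*-599.1528 = -3.6423


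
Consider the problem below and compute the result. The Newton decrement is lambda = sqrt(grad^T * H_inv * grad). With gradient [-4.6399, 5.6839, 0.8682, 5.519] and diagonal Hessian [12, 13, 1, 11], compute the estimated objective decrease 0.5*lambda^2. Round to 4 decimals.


Step 1: H is diagonal, so H^(-1) * g = [-0.3867, 0.4372, 0.8682, 0.5017].
Step 2: g^T H^(-1) g = sum_i g_i^2 / H_ii
  = (-4.6399)^2/12 + (5.6839)^2/13 + (0.8682)^2/1 + (5.519)^2/11
  = 1.7941 + 2.4851 + 0.7538 + 2.769 = 7.802
Step 3: Objective decrease = 0.5 * g^T H^(-1) g = 3.901


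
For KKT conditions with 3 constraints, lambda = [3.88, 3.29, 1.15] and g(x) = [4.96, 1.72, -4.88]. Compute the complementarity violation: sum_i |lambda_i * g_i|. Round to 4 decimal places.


KKT complementary slackness check:
lambda_1 * g_1 = 3.88 * 4.96 = 19.2448
lambda_2 * g_2 = 3.29 * 1.72 = 5.6588
lambda_3 * g_3 = 1.15 * -4.88 = -5.612
Total violation = 19.2448 + 5.6588 + 5.612 = 30.5156


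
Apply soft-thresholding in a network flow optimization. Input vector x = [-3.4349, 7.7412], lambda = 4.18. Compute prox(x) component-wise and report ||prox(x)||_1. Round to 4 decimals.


Soft-thresholding with lambda = 4.18:
prox(-3.4349) = sign(-3.4349)*max(|-3.4349| - 4.18, 0) = 0.0
prox(7.7412) = sign(7.7412)*max(|7.7412| - 4.18, 0) = 3.5612
prox(x) = [0.0, 3.5612]
||prox(x)||_1 = 0.0 + 3.5612 = 3.5612


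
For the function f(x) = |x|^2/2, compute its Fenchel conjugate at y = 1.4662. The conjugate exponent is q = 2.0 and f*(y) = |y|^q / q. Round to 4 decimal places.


The conjugate exponent q satisfies 1/p + 1/q = 1.
p = 2, so q = 2/(2 - 1) = 2.0
|y|^q = 1.4662^2.0 = 2.1497
f*(1.4662) = 2.1497 / 2.0 = 1.0749


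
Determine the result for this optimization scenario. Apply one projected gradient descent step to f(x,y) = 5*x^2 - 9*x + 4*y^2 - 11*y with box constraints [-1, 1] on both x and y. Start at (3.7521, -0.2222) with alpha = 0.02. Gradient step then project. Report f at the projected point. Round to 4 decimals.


Step 1: Compute gradient at (3.7521, -0.2222).
grad_x = 2*5*3.7521 - 9 = 28.521
grad_y = 2*4*-0.2222 - 11 = -12.7776
Step 2: Gradient step.
x_raw = 3.7521 - 0.02*28.521 = 3.1817
y_raw = -0.2222 - 0.02*-12.7776 = 0.0334
Step 3: Project onto [-1, 1].
x_proj = clip(3.1817) = 1.0
y_proj = clip(0.0334) = 0.0334
Step 4: Evaluate f.
f(1.0, 0.0334) = -4.3624


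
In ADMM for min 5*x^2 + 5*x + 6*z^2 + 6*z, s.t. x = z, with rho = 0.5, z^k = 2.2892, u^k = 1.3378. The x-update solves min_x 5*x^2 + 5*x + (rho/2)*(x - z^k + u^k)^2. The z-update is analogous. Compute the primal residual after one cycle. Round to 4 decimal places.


ADMM iteration with rho = 0.5, z^k = 2.2892, u^k = 1.3378
Step 1: x-update.
Minimize 5*x^2 + 5*x + (0.5/2)*(x - 2.2892 + 1.3378)^2
FOC: (2*5 + 0.5)*x = -5 + 0.5*(2.2892 - 1.3378)
x^{k+1} = -0.4309
Step 2: z-update.
Minimize 6*z^2 + 6*z + (0.5/2)*(-0.4309 - z + 1.3378)^2
FOC: (2*6 + 0.5)*z = -6 + 0.5*(-0.4309 + 1.3378)
z^{k+1} = -0.4437
Step 3: u-update.
u^{k+1} = 1.3378 - 0.4309 + 0.4437 = 1.3506
Step 4: Primal residual = |-0.4309 + 0.4437| = 0.0128


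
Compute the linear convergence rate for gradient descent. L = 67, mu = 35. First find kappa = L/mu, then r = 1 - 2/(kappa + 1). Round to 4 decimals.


Step 1: Compute the condition number.
kappa = L/mu = 67/35 = 1.9143
Step 2: Compute the convergence rate.
r = 1 - 2/(kappa + 1) = 1 - 2*mu/(L + mu) = (L - mu)/(L + mu) = 32/102 = 0.3137


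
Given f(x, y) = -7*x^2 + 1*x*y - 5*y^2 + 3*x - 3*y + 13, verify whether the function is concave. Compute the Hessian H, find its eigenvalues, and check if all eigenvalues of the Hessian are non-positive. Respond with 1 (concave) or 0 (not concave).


The Hessian of f(x,y) = -7*x^2 + 1*x*y - 5*y^2 + 3*x - 3*y + 13 is:
H = [[-14, 1], [1, -10]]
Trace = -14 - 10 = -24
Determinant = -14*-10 - (1)^2 = 139
Discriminant = (-24)^2 - 4*139 = 20.0
Eigenvalues: lambda_1 = -14.2361, lambda_2 = -9.7639
The function is concave.

1


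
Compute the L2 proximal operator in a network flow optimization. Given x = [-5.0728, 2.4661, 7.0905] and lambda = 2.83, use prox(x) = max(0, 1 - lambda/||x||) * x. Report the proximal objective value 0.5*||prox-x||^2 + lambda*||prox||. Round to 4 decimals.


Step 1: Compute ||x||.
||x|| = 9.0604
Step 2: Compute scaling factor.
scale = max(0, 1 - 2.83/9.0604) = 0.6877
Step 3: prox(x) = [-3.4883, 1.6958, 4.8758]
||prox(x)|| = 6.2304
Step 4: Proximal objective.
0.5*||prox-x||^2 = 4.0045
lambda*||prox|| = 17.632
Total = 21.6364


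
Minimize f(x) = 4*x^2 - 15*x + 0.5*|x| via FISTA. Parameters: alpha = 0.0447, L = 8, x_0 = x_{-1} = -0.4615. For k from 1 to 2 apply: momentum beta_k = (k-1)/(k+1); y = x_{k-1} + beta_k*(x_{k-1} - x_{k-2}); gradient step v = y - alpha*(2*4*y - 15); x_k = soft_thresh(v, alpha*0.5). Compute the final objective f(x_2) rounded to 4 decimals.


FISTA on f(x) = 4*x^2 - 15*x + 0.5*|x|
L = 8, alpha = 0.0447
Iteration 1: beta = 0.0, y = -0.4615 + 0.0*(-0.4615 + 0.4615) = -0.4615
  grad(y) = -18.692, v = y - alpha*grad = 0.374
  prox(v) = soft_thresh(0.374, 0.0224) = 0.3517
Iteration 2: beta = 0.3333, y = 0.3517 + 0.3333*(0.3517 + 0.4615) = 0.6227
  grad(y) = -10.0181, v = y - alpha*grad = 1.0706
  prox(v) = soft_thresh(1.0706, 0.0224) = 1.0482
f(x_2) = 4*1.0482^2 - 15*1.0482 + 0.5*|1.0482| = -10.804


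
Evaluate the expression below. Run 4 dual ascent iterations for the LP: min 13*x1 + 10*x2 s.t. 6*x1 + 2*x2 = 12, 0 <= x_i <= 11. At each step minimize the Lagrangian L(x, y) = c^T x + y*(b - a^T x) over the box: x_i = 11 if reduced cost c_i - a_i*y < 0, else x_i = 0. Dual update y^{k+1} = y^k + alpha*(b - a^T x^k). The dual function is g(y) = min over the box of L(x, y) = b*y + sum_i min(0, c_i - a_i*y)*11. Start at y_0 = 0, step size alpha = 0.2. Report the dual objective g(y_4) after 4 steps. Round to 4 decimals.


Dual ascent for LP: min 13*x1 + 10*x2, 6*x1 + 2*x2 = 12, 0 <= x_i <= 11
Step 1: y^k = 0.0, reduced costs: (13.0, 10.0)
  x^k = (0.0, 0.0), subgradient = b - a^T x = 12.0
  y^{k+1} = 0.0 + 0.2*12.0 = 2.4
Step 2: y^k = 2.4, reduced costs: (-1.4, 5.2)
  x^k = (11.0, 0.0), subgradient = b - a^T x = -54.0
  y^{k+1} = 2.4 + 0.2*-54.0 = -8.4
Step 3: y^k = -8.4, reduced costs: (63.4, 26.8)
  x^k = (0.0, 0.0), subgradient = b - a^T x = 12.0
  y^{k+1} = -8.4 + 0.2*12.0 = -6.0
Step 4: y^k = -6.0, reduced costs: (49.0, 22.0)
  x^k = (0.0, 0.0), subgradient = b - a^T x = 12.0
  y^{k+1} = -6.0 + 0.2*12.0 = -3.6
Dual objective at y_4 = -3.6: reduced costs (34.6, 17.2), box minimizer x = (0.0, 0.0)
g(y_4) = b*y + (c1 - a1*y)*x1 + (c2 - a2*y)*x2 = 12*(-3.6) + 34.6*0.0 + 17.2*0.0 = -43.2 + 0.0 + 0.0 = -43.2


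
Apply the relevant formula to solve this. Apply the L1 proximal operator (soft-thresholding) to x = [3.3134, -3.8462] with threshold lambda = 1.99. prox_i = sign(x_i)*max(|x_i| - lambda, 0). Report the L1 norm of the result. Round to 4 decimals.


Soft-thresholding with lambda = 1.99:
prox(3.3134) = sign(3.3134)*max(|3.3134| - 1.99, 0) = 1.3234
prox(-3.8462) = sign(-3.8462)*max(|-3.8462| - 1.99, 0) = -1.8562
prox(x) = [1.3234, -1.8562]
||prox(x)||_1 = 1.3234 + 1.8562 = 3.1796


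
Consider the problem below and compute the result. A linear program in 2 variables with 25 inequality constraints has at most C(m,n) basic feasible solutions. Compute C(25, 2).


Each vertex corresponds to some choice of n active constraints out of m, so the number of vertices is at most C(m, n) = m! / (n!(m-n)!).
m = 25, n = 2
Numerator: 25 * 24
Denominator: 2! = 2
C(25, 2) = 300


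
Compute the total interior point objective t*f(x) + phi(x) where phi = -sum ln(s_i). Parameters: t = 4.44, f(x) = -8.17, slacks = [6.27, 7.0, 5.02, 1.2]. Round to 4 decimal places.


Step 1: Compute log-barrier.
ln values: [1.8358, 1.9459, 1.6134, 0.1823]
phi = -(1.8358 + 1.9459 + 1.6134 + 0.1823) = -5.5774
Step 2: Compute augmented objective.
t*f(x) = 4.44*-8.17 = -36.2748
Total = -36.2748 - 5.5774 = -41.8522


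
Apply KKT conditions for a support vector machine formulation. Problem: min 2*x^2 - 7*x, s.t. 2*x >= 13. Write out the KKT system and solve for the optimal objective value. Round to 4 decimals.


Step 1: Try lambda = 0 (constraint inactive).
x_unc = 7/(2*2) = 1.75
Check: 2*1.75 = 3.5 < 13 -- violated!
Step 2: Constraint must be active: 2*x = 13
x* = 13/2 = 6.5
lambda = (2*2*6.5 - 7)/2 = 9.5
Step 3: Compute optimal value.
f(x*) = 2*6.5^2 - 7*6.5 = 39.0


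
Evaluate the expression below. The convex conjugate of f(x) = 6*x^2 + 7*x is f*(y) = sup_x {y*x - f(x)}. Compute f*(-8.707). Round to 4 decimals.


f*(y) = sup_x {y*x - a*x^2 - b*x} = sup_x {(y-b)*x - a*x^2}
FOC: (y - b) - 2a*x = 0 => x* = (y - b)/(2a)
x* = (-8.707 - 7)/(2*6) = -1.3089
f*(-8.707) = (y-b)^2/(4a) = (-8.707 - 7)^2/(4*6)
= 246.7098/24 = 10.2796


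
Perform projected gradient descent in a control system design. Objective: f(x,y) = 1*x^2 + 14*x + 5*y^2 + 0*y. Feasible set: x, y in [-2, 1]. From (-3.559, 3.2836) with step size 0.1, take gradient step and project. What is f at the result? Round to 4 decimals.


Step 1: Compute gradient at (-3.559, 3.2836).
grad_x = 2*1*-3.559 + 14 = 6.882
grad_y = 2*5*3.2836 + 0 = 32.836
Step 2: Gradient step.
x_raw = -3.559 - 0.1*6.882 = -4.2472
y_raw = 3.2836 - 0.1*32.836 = 0.0
Step 3: Project onto [-2, 1].
x_proj = clip(-4.2472) = -2.0
y_proj = clip(0.0) = 0.0
Step 4: Evaluate f.
f(-2.0, 0.0) = -24.0


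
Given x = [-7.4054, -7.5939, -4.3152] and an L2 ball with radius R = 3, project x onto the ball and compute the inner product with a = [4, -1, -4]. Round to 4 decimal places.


Step 1: Compute ||x|| (intermediates to 6 decimals).
||x|| = sqrt((-7.4054)^2 + (-7.5939)^2 + (-4.3152)^2) = 11.451123
Step 2: Project.
Since ||x|| > R, scale = R/||x|| = 3/11.451123 = 0.261983, proj(x) = scale * x
proj(x) = [-1.940089, -1.989473, -1.130509]
Step 3: Dot product.
a^T * proj(x) = 4*(-1.940089) - 1*(-1.989473) - 4*(-1.130509) = -1.2488


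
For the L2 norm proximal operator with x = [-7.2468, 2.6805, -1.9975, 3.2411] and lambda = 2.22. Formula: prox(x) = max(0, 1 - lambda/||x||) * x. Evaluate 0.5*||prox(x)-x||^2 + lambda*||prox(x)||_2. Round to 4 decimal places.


Step 1: Compute ||x||.
||x|| = 8.6137
Step 2: Compute scaling factor.
scale = max(0, 1 - 2.22/8.6137) = 0.7423
Step 3: prox(x) = [-5.3791, 1.9897, -1.4827, 2.4058]
||prox(x)|| = 6.3937
Step 4: Proximal objective.
0.5*||prox-x||^2 = 2.4642
lambda*||prox|| = 14.194
Total = 16.6582


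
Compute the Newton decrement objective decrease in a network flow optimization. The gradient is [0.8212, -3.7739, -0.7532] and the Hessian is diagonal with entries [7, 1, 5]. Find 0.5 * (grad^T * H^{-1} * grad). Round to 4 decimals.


Step 1: H is diagonal, so H^(-1) * g = [0.1173, -3.7739, -0.1506].
Step 2: g^T H^(-1) g = sum_i g_i^2 / H_ii
  = (0.8212)^2/7 + (-3.7739)^2/1 + (-0.7532)^2/5
  = 0.0963 + 14.2423 + 0.1135 = 14.4521
Step 3: Objective decrease = 0.5 * g^T H^(-1) g = 7.2261


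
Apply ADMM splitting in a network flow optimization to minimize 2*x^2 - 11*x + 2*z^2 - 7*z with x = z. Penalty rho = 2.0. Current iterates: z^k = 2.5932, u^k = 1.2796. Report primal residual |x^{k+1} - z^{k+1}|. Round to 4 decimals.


ADMM iteration with rho = 2.0, z^k = 2.5932, u^k = 1.2796
Step 1: x-update.
Minimize 2*x^2 - 11*x + (2.0/2)*(x - 2.5932 + 1.2796)^2
FOC: (2*2 + 2.0)*x = 11 + 2.0*(2.5932 - 1.2796)
x^{k+1} = 2.2712
Step 2: z-update.
Minimize 2*z^2 - 7*z + (2.0/2)*(2.2712 - z + 1.2796)^2
FOC: (2*2 + 2.0)*z = 7 + 2.0*(2.2712 + 1.2796)
z^{k+1} = 2.3503
Step 3: u-update.
u^{k+1} = 1.2796 + 2.2712 - 2.3503 = 1.2005
Step 4: Primal residual = |2.2712 - 2.3503| = 0.0791


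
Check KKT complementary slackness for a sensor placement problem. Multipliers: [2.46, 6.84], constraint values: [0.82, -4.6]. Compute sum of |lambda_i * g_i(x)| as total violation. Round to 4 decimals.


KKT complementary slackness check:
lambda_1 * g_1 = 2.46 * 0.82 = 2.0172
lambda_2 * g_2 = 6.84 * -4.6 = -31.464
Total violation = 2.0172 + 31.464 = 33.4812


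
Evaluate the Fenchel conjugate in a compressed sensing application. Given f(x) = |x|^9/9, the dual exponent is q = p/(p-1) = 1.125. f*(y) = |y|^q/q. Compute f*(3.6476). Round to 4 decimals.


The conjugate exponent q satisfies 1/p + 1/q = 1.
p = 9, so q = 9/(9 - 1) = 1.125
|y|^q = 3.6476^1.125 = 4.288
f*(3.6476) = 4.288 / 1.125 = 3.8116


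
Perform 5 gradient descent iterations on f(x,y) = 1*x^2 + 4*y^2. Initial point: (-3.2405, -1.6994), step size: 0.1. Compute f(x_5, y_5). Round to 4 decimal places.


Gradient descent on f(x,y) = 1*x^2 + 4*y^2.
Starting point: (-3.2405, -1.6994), alpha = 0.1
Step 1: grad_x = 2*1*-3.2405 = -6.481, grad_y = 2*4*-1.6994 = -13.5952
  x_1 = -3.2405 - 0.1*-6.481 = -2.5924
  y_1 = -1.6994 - 0.1*-13.5952 = -0.3399
Step 2: grad_x = 2*1*-2.5924 = -5.1848, grad_y = 2*4*-0.3399 = -2.719
  x_2 = -2.5924 - 0.1*-5.1848 = -2.0739
  y_2 = -0.3399 - 0.1*-2.719 = -0.068
Step 3: grad_x = 2*1*-2.0739 = -4.1478, grad_y = 2*4*-0.068 = -0.5438
  x_3 = -2.0739 - 0.1*-4.1478 = -1.6591
  y_3 = -0.068 - 0.1*-0.5438 = -0.0136
Step 4: grad_x = 2*1*-1.6591 = -3.3183, grad_y = 2*4*-0.0136 = -0.1088
  x_4 = -1.6591 - 0.1*-3.3183 = -1.3273
  y_4 = -0.0136 - 0.1*-0.1088 = -0.0027
Step 5: grad_x = 2*1*-1.3273 = -2.6546, grad_y = 2*4*-0.0027 = -0.0218
  x_5 = -1.3273 - 0.1*-2.6546 = -1.0618
  y_5 = -0.0027 - 0.1*-0.0218 = -0.0005
f(-1.0618, -0.0005) = 1*(-1.0618)^2 + 4*(-0.0005)^2 = 1.1275


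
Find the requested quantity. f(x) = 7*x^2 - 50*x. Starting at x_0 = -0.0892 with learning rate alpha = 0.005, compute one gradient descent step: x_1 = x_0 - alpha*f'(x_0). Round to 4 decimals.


We compute the gradient at x_0 and apply the update.
f'(x) = 14*x - 50
f'(-0.0892) = 14*-0.0892 - 50 = -51.2488
x_1 = -0.0892 - 0.005*-51.2488 = 0.167


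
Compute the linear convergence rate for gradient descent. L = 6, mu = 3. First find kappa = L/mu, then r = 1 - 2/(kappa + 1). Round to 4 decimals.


Step 1: Compute the condition number.
kappa = L/mu = 6/3 = 2.0
Step 2: Compute the convergence rate.
r = 1 - 2/(kappa + 1) = 1 - 2*mu/(L + mu) = (L - mu)/(L + mu) = 3/9 = 0.3333


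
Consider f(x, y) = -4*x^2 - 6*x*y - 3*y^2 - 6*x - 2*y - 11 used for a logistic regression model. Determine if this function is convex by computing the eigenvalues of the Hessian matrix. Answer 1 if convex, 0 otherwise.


The Hessian of f(x,y) = -4*x^2 - 6*x*y - 3*y^2 - 6*x - 2*y - 11 is:
H = [[-8, -6], [-6, -6]]
Trace = -8 - 6 = -14
Determinant = -8*-6 - (-6)^2 = 12
Discriminant = (-14)^2 - 4*12 = 148.0
Eigenvalues: lambda_1 = -13.0828, lambda_2 = -0.9172
The function is not convex.

0


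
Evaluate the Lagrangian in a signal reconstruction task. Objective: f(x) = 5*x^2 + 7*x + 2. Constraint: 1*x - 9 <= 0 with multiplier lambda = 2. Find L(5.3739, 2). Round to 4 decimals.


Step 1: Evaluate f(x).
f(5.3739) = 5*5.3739^2 + 7*5.3739 + 2 = 184.0113
Step 2: Evaluate g(x).
g(5.3739) = 1*5.3739 - 9 = -3.6261
Step 3: Compute Lagrangian.
L = 184.0113 + 2*-3.6261 = 176.7591


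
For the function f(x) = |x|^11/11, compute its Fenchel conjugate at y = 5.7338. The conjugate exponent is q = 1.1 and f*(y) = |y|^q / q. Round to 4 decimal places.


The conjugate exponent q satisfies 1/p + 1/q = 1.
p = 11, so q = 11/(11 - 1) = 1.1
|y|^q = 5.7338^1.1 = 6.8279
f*(5.7338) = 6.8279 / 1.1 = 6.2072


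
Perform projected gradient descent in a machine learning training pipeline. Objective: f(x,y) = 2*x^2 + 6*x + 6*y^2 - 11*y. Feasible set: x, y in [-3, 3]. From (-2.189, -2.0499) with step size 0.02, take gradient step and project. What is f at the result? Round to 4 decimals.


Step 1: Compute gradient at (-2.189, -2.0499).
grad_x = 2*2*-2.189 + 6 = -2.756
grad_y = 2*6*-2.0499 - 11 = -35.5988
Step 2: Gradient step.
x_raw = -2.189 - 0.02*-2.756 = -2.1339
y_raw = -2.0499 - 0.02*-35.5988 = -1.3379
Step 3: Project onto [-3, 3].
x_proj = clip(-2.1339) = -2.1339
y_proj = clip(-1.3379) = -1.3379
Step 4: Evaluate f.
f(-2.1339, -1.3379) = 21.761


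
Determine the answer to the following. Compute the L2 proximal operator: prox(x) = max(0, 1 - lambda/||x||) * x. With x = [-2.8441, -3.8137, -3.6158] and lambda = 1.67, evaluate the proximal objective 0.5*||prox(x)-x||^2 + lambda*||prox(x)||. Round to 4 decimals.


Step 1: Compute ||x||.
||x|| = 5.9756
Step 2: Compute scaling factor.
scale = max(0, 1 - 1.67/5.9756) = 0.7205
Step 3: prox(x) = [-2.0493, -2.7479, -2.6053]
||prox(x)|| = 4.3056
Step 4: Proximal objective.
0.5*||prox-x||^2 = 1.3945
lambda*||prox|| = 7.1904
Total = 8.5847


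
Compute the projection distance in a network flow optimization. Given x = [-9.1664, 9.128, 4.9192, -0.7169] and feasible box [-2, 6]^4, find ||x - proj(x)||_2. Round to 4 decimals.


Project each component onto [-2, 6].
clip(-9.1664) = -2.0, clip(9.128) = 6.0, clip(4.9192) = 4.9192, clip(-0.7169) = -0.7169
Projection = [-2.0, 6.0, 4.9192, -0.7169]
Squared diffs: [51.3573, 9.7844, 0.0, 0.0]
Distance = sqrt(61.1417) = 7.8193


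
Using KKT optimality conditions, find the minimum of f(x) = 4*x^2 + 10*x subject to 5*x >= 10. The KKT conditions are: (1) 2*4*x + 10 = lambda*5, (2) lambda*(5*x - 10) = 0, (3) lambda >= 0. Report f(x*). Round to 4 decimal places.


Step 1: Try lambda = 0 (constraint inactive).
x_unc = -10/(2*4) = -1.25
Check: 5*-1.25 = -6.25 < 10 -- violated!
Step 2: Constraint must be active: 5*x = 10
x* = 10/5 = 2.0
lambda = (2*4*2.0 + 10)/5 = 5.2
Step 3: Compute optimal value.
f(x*) = 4*2.0^2 + 10*2.0 = 36.0


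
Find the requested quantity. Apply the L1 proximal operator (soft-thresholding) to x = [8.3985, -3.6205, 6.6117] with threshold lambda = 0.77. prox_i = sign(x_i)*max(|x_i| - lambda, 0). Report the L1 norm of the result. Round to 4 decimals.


Soft-thresholding with lambda = 0.77:
prox(8.3985) = sign(8.3985)*max(|8.3985| - 0.77, 0) = 7.6285
prox(-3.6205) = sign(-3.6205)*max(|-3.6205| - 0.77, 0) = -2.8505
prox(6.6117) = sign(6.6117)*max(|6.6117| - 0.77, 0) = 5.8417
prox(x) = [7.6285, -2.8505, 5.8417]
||prox(x)||_1 = 7.6285 + 2.8505 + 5.8417 = 16.3207


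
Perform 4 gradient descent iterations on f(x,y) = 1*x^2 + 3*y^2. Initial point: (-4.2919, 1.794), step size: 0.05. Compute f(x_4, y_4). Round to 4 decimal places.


Gradient descent on f(x,y) = 1*x^2 + 3*y^2.
Starting point: (-4.2919, 1.794), alpha = 0.05
Step 1: grad_x = 2*1*-4.2919 = -8.5838, grad_y = 2*3*1.794 = 10.764
  x_1 = -4.2919 - 0.05*-8.5838 = -3.8627
  y_1 = 1.794 - 0.05*10.764 = 1.2558
Step 2: grad_x = 2*1*-3.8627 = -7.7254, grad_y = 2*3*1.2558 = 7.5348
  x_2 = -3.8627 - 0.05*-7.7254 = -3.4764
  y_2 = 1.2558 - 0.05*7.5348 = 0.8791
Step 3: grad_x = 2*1*-3.4764 = -6.9529, grad_y = 2*3*0.8791 = 5.2744
  x_3 = -3.4764 - 0.05*-6.9529 = -3.1288
  y_3 = 0.8791 - 0.05*5.2744 = 0.6153
Step 4: grad_x = 2*1*-3.1288 = -6.2576, grad_y = 2*3*0.6153 = 3.6921
  x_4 = -3.1288 - 0.05*-6.2576 = -2.8159
  y_4 = 0.6153 - 0.05*3.6921 = 0.4307
f(-2.8159, 0.4307) = 1*(-2.8159)^2 + 3*0.4307^2 = 8.486


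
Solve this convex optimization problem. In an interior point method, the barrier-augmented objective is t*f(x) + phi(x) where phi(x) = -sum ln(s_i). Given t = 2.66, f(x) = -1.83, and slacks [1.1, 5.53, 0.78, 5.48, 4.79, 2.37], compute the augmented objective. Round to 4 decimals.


Step 1: Compute log-barrier.
ln values: [0.0953, 1.7102, -0.2485, 1.7011, 1.5665, 0.8629]
phi = -(0.0953 + 1.7102 - 0.2485 + 1.7011 + 1.5665 + 0.8629) = -5.6876
Step 2: Compute augmented objective.
t*f(x) = 2.66*-1.83 = -4.8678
Total = -4.8678 - 5.6876 = -10.5554


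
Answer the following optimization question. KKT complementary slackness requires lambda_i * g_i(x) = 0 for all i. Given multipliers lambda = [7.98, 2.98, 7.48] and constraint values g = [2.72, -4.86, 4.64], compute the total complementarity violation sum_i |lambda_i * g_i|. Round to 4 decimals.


KKT complementary slackness check:
lambda_1 * g_1 = 7.98 * 2.72 = 21.7056
lambda_2 * g_2 = 2.98 * -4.86 = -14.4828
lambda_3 * g_3 = 7.48 * 4.64 = 34.7072
Total violation = 21.7056 + 14.4828 + 34.7072 = 70.8956


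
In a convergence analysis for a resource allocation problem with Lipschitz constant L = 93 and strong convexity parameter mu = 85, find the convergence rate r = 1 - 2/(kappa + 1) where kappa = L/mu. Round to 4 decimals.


Step 1: Compute the condition number.
kappa = L/mu = 93/85 = 1.0941
Step 2: Compute the convergence rate.
r = 1 - 2/(kappa + 1) = 1 - 2*mu/(L + mu) = (L - mu)/(L + mu) = 8/178 = 0.0449


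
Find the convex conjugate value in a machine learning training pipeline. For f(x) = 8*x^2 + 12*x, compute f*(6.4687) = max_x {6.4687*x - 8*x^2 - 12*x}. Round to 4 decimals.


f*(y) = sup_x {y*x - a*x^2 - b*x} = sup_x {(y-b)*x - a*x^2}
FOC: (y - b) - 2a*x = 0 => x* = (y - b)/(2a)
x* = (6.4687 - 12)/(2*8) = -0.3457
f*(6.4687) = (y-b)^2/(4a) = (6.4687 - 12)^2/(4*8)
= 30.5953/32 = 0.9561


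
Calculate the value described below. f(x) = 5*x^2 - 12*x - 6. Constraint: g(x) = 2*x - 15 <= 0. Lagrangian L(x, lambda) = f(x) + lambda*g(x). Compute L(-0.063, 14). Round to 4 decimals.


Step 1: Evaluate f(x).
f(-0.063) = 5*(-0.063)^2 - 12*(-0.063) - 6 = -5.2242
Step 2: Evaluate g(x).
g(-0.063) = 2*-0.063 - 15 = -15.126
Step 3: Compute Lagrangian.
L = -5.2242 + 14*-15.126 = -216.9882


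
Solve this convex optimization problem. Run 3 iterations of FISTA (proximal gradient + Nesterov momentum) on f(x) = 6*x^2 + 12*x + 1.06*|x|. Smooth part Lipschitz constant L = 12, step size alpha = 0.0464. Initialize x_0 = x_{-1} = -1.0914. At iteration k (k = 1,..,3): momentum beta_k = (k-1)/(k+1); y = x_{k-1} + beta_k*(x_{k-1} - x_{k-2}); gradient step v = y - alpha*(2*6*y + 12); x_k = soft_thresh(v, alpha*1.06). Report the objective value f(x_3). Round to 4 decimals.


FISTA on f(x) = 6*x^2 + 12*x + 1.06*|x|
L = 12, alpha = 0.0464
Iteration 1: beta = 0.0, y = -1.0914 + 0.0*(-1.0914 + 1.0914) = -1.0914
  grad(y) = -1.0968, v = y - alpha*grad = -1.0405
  prox(v) = soft_thresh(-1.0405, 0.0492) = -0.9913
Iteration 2: beta = 0.3333, y = -0.9913 + 0.3333*(-0.9913 + 1.0914) = -0.958
  grad(y) = 0.5044, v = y - alpha*grad = -0.9814
  prox(v) = soft_thresh(-0.9814, 0.0492) = -0.9322
Iteration 3: beta = 0.5, y = -0.9322 + 0.5*(-0.9322 + 0.9913) = -0.9026
  grad(y) = 1.1686, v = y - alpha*grad = -0.9568
  prox(v) = soft_thresh(-0.9568, 0.0492) = -0.9077
f(x_3) = 6*(-0.9077)^2 + 12*(-0.9077) + 1.06*|-0.9077| = -4.9867
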